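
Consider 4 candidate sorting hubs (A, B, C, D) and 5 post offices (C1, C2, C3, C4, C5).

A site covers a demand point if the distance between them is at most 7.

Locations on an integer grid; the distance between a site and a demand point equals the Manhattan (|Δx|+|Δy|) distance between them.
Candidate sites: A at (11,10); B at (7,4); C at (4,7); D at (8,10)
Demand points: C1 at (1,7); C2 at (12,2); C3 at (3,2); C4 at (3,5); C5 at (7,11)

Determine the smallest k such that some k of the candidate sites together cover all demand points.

2

Coverage sets (demand points within 7 of each site):
  A: {C5}
  B: {C2, C3, C4, C5}
  C: {C1, C3, C4, C5}
  D: {C5}
No single site covers all 5 demand points.
But {B, C} covers everything, so the minimum is 2.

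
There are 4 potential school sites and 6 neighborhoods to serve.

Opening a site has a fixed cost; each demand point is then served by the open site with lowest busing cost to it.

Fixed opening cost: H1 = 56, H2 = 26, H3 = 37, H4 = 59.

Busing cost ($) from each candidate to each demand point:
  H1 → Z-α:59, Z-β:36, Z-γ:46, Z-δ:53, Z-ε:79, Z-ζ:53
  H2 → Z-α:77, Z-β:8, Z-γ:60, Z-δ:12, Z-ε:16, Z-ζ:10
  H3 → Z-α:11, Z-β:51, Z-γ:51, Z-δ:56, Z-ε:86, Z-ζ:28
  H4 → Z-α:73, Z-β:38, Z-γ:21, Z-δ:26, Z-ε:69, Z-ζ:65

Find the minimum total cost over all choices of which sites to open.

Open {H2, H3}: assign each demand point to its cheapest open site.
  Z-α→H3 11, Z-β→H2 8, Z-γ→H3 51, Z-δ→H2 12, Z-ε→H2 16, Z-ζ→H2 10
  busing cost 108, fixed 63 → total 171.
Compare {H2, H3, H4}: busing cost 78 + fixed 122 = 200.
Compare {H2}: busing cost 183 + fixed 26 = 209.
Compare {H1, H2, H3}: busing cost 103 + fixed 119 = 222.
All other subsets cost ≥ 200. Minimum total cost: 171.

171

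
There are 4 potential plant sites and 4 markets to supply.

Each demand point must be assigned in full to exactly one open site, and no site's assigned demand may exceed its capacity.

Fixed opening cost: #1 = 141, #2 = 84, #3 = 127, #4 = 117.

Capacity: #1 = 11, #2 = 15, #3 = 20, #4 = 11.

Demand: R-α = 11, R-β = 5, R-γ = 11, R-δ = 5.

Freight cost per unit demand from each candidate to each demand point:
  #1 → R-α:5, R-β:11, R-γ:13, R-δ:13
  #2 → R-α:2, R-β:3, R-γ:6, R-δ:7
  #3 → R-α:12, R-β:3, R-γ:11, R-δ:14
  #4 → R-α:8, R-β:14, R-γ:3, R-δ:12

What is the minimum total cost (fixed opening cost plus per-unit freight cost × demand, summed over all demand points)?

Open {#2, #3, #4}; cheapest assignment that respects the capacities:
  #2 (cap 15, load 11): R-α — cost 11×2 = 22
  #3 (cap 20, load 10): R-β, R-δ — cost 5×3 + 5×14 = 85
  #4 (cap 11, load 11): R-γ — cost 11×3 = 33
  Shipping 140, fixed 328 → total 468.
  Any other capacity-feasible assignment to {#2, #3, #4} ships for at least 140.
Compare {#1, #2, #4}: its best feasible assignment gives total 480.
Compare {#1, #2, #3}: its best feasible assignment gives total 558.
Every other set of open sites that can feasibly serve all demand totals ≥ 480 even under its best assignment. Minimum: 468.

468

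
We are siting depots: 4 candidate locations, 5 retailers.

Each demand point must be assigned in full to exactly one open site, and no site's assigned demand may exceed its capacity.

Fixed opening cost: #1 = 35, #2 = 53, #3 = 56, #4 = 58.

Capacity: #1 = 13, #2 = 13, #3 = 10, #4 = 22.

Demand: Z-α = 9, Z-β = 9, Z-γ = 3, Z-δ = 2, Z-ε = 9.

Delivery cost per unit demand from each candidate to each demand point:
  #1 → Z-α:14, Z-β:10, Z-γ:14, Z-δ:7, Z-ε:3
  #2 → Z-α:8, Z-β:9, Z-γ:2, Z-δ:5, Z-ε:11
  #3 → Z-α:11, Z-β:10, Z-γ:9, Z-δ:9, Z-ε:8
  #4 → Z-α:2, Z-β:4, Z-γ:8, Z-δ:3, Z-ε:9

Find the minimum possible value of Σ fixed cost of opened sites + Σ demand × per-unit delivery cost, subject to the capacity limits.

212

Open {#1, #4}; cheapest assignment that respects the capacities:
  #1 (cap 13, load 11): Z-δ, Z-ε — cost 2×7 + 9×3 = 41
  #4 (cap 22, load 21): Z-α, Z-β, Z-γ — cost 9×2 + 9×4 + 3×8 = 78
  Shipping 119, fixed 93 → total 212.
  Any other capacity-feasible assignment to {#1, #4} ships for at least 119.
Compare {#1, #2, #4}: its best feasible assignment gives total 239.
Compare {#1, #3, #4}: its best feasible assignment gives total 263.
Every other set of open sites that can feasibly serve all demand totals ≥ 239 even under its best assignment. Minimum: 212.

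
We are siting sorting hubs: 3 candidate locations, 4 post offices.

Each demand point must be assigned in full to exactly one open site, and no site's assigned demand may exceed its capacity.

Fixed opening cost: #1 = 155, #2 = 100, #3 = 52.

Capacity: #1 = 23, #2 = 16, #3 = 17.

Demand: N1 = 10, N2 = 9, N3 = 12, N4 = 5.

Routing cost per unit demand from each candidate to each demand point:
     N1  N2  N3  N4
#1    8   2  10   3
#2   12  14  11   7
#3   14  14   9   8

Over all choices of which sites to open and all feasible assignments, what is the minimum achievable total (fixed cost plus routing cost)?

453

Open {#1, #3}; cheapest assignment that respects the capacities:
  #1 (cap 23, load 19): N1, N2 — cost 10×8 + 9×2 = 98
  #3 (cap 17, load 17): N3, N4 — cost 12×9 + 5×8 = 148
  Shipping 246, fixed 207 → total 453.
  Any other capacity-feasible assignment to {#1, #3} ships for at least 246.
Compare {#1, #2}: its best feasible assignment gives total 548.
Compare {#1, #2, #3}: its best feasible assignment gives total 548.
Every other set of open sites that can feasibly serve all demand totals ≥ 548 even under its best assignment. Minimum: 453.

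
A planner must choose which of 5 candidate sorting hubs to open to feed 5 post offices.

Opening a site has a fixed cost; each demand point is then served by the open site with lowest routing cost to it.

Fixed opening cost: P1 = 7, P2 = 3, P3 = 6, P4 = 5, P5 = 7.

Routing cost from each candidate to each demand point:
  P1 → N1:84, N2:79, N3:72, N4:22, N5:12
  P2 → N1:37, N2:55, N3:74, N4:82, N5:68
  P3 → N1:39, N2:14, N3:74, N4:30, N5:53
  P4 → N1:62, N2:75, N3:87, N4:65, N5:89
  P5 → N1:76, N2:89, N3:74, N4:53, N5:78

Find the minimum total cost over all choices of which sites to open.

Open {P1, P3}: assign each demand point to its cheapest open site.
  N1→P3 39, N2→P3 14, N3→P1 72, N4→P1 22, N5→P1 12
  routing cost 159, fixed 13 → total 172.
Compare {P1, P2, P3}: routing cost 157 + fixed 16 = 173.
Compare {P1, P3, P4}: routing cost 159 + fixed 18 = 177.
Compare {P1, P2, P3, P4}: routing cost 157 + fixed 21 = 178.
All other subsets cost ≥ 173. Minimum total cost: 172.

172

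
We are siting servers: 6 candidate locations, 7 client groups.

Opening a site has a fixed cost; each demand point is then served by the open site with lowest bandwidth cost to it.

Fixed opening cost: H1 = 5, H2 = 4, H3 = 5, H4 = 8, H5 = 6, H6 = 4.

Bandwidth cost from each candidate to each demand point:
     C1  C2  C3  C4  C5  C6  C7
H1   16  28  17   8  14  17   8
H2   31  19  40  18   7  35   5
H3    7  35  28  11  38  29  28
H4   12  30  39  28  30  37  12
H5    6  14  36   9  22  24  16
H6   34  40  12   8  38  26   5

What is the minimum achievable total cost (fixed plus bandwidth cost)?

88

Open {H1, H2, H5, H6}: assign each demand point to its cheapest open site.
  C1→H5 6, C2→H5 14, C3→H6 12, C4→H1 8, C5→H2 7, C6→H1 17, C7→H2 5
  bandwidth cost 69, fixed 19 → total 88.
Compare {H1, H2, H5}: bandwidth cost 74 + fixed 15 = 89.
Compare {H2, H5, H6}: bandwidth cost 76 + fixed 14 = 90.
Compare {H1, H5, H6}: bandwidth cost 76 + fixed 15 = 91.
All other subsets cost ≥ 89. Minimum total cost: 88.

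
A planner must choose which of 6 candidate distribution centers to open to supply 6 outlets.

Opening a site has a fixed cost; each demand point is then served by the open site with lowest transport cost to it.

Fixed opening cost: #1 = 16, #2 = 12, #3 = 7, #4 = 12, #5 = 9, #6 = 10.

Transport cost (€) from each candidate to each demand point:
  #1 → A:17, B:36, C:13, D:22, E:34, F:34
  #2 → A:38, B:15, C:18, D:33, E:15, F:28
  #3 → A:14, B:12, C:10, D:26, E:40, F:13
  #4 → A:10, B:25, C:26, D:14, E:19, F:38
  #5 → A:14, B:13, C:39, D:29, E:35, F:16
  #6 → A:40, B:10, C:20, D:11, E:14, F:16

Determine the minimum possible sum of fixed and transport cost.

89

Open {#3, #6}: assign each demand point to its cheapest open site.
  A→#3 14, B→#6 10, C→#3 10, D→#6 11, E→#6 14, F→#3 13
  transport cost 72, fixed 17 → total 89.
Compare {#3, #4}: transport cost 78 + fixed 19 = 97.
Compare {#3, #4, #6}: transport cost 68 + fixed 29 = 97.
Compare {#3, #5, #6}: transport cost 72 + fixed 26 = 98.
All other subsets cost ≥ 97. Minimum total cost: 89.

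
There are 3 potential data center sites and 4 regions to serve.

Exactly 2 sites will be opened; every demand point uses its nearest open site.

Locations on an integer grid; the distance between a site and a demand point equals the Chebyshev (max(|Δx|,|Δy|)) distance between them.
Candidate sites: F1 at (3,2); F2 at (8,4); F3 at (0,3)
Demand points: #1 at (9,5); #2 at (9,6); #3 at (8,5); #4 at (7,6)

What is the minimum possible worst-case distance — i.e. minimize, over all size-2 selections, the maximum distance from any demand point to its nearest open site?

Open {F1, F2}.
  Farthest demand point is #2 at distance 2 (to F2); all others are ≤ 2.
With {F2, F3} the worst case is 2.
With {F1, F3} the worst case is 6.
No size-2 selection achieves below 2.

2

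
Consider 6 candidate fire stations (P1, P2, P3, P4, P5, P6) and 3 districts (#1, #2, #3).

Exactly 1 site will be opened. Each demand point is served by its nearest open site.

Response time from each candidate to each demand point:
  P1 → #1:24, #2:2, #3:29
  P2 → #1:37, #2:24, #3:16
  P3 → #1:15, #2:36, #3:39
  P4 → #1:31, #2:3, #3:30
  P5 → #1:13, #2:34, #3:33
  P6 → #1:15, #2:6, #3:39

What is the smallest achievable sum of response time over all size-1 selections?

55

Open {P1}.
  #1→P1 24, #2→P1 2, #3→P1 29  ⇒ total 55.
Compare {P6}: total 60.
Compare {P4}: total 64.
No size-1 selection does better; minimum is 55.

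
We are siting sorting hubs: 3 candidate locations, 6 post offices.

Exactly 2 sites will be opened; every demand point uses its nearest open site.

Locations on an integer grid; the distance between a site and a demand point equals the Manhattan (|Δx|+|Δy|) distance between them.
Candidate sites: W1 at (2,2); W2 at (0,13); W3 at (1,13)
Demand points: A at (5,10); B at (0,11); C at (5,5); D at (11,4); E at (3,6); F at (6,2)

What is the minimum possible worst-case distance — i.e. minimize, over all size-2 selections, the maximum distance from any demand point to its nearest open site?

Open {W1, W2}.
  Farthest demand point is D at distance 11 (to W1); all others are ≤ 11.
With {W1, W3} the worst case is 11.
With {W2, W3} the worst case is 19.
No size-2 selection achieves below 11.

11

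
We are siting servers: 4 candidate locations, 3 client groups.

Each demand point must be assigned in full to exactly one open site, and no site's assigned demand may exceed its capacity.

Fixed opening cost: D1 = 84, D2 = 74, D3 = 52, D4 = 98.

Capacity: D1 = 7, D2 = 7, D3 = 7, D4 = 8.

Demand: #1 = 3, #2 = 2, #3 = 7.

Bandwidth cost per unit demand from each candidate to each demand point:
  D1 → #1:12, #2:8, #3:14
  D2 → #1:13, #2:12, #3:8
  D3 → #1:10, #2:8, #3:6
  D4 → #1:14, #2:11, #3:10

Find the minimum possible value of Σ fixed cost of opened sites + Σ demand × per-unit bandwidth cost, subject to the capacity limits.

228

Open {D2, D3}; cheapest assignment that respects the capacities:
  D2 (cap 7, load 7): #3 — cost 7×8 = 56
  D3 (cap 7, load 5): #1, #2 — cost 3×10 + 2×8 = 46
  Shipping 102, fixed 126 → total 228.
  Any other capacity-feasible assignment to {D2, D3} ships for at least 102.
Compare {D1, D3}: its best feasible assignment gives total 230.
Compare {D3, D4}: its best feasible assignment gives total 256.
Every other set of open sites that can feasibly serve all demand totals ≥ 230 even under its best assignment. Minimum: 228.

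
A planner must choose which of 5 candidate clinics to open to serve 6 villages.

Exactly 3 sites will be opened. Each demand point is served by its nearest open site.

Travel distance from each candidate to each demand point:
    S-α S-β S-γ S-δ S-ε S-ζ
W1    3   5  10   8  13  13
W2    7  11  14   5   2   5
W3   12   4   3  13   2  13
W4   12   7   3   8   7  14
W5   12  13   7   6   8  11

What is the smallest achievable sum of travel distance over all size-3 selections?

22

Open {W1, W2, W3}.
  S-α→W1 3, S-β→W3 4, S-γ→W3 3, S-δ→W2 5, S-ε→W2 2, S-ζ→W2 5  ⇒ total 22.
Compare {W1, W2, W4}: total 23.
Compare {W2, W3, W4}: total 26.
No size-3 selection does better; minimum is 22.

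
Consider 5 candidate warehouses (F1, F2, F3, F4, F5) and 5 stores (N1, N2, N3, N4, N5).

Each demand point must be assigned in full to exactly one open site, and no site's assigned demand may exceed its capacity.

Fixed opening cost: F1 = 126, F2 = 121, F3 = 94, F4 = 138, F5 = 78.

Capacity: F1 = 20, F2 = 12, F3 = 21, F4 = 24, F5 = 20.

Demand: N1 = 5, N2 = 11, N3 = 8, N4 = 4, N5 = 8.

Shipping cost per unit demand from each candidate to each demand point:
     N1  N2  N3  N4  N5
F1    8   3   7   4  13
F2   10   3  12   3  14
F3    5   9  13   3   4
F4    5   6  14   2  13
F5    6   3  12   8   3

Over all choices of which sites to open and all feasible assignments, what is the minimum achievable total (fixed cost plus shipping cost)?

Open {F3, F5}; cheapest assignment that respects the capacities:
  F3 (cap 21, load 17): N1, N4, N5 — cost 5×5 + 4×3 + 8×4 = 69
  F5 (cap 20, load 19): N2, N3 — cost 11×3 + 8×12 = 129
  Shipping 198, fixed 172 → total 370.
  Any other capacity-feasible assignment to {F3, F5} ships for at least 198.
Compare {F1, F5}: its best feasible assignment gives total 373.
Compare {F1, F3}: its best feasible assignment gives total 378.
Every other set of open sites that can feasibly serve all demand totals ≥ 373 even under its best assignment. Minimum: 370.

370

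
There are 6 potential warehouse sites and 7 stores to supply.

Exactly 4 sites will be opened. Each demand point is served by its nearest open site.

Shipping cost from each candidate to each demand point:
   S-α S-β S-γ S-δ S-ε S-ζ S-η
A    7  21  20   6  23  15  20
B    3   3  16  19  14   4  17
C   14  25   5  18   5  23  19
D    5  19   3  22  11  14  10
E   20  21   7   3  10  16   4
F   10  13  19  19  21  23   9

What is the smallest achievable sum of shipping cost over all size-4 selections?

Open {B, C, D, E}.
  S-α→B 3, S-β→B 3, S-γ→D 3, S-δ→E 3, S-ε→C 5, S-ζ→B 4, S-η→E 4  ⇒ total 25.
Compare {A, B, C, E}: total 27.
Compare {B, C, E, F}: total 27.
No size-4 selection does better; minimum is 25.

25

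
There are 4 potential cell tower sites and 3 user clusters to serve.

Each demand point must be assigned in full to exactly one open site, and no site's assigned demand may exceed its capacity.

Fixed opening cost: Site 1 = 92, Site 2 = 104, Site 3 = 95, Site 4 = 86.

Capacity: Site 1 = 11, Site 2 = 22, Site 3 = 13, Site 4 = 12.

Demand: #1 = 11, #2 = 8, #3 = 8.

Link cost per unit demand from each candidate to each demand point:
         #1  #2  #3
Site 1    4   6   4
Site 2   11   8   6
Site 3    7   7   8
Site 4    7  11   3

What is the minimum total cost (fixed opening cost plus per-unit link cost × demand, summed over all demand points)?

Open {Site 1, Site 2}; cheapest assignment that respects the capacities:
  Site 1 (cap 11, load 11): #1 — cost 11×4 = 44
  Site 2 (cap 22, load 16): #2, #3 — cost 8×8 + 8×6 = 112
  Shipping 156, fixed 196 → total 352.
  Any other capacity-feasible assignment to {Site 1, Site 2} ships for at least 156.
Compare {Site 2, Site 4}: its best feasible assignment gives total 379.
Compare {Site 2, Site 3}: its best feasible assignment gives total 388.
Every other set of open sites that can feasibly serve all demand totals ≥ 379 even under its best assignment. Minimum: 352.

352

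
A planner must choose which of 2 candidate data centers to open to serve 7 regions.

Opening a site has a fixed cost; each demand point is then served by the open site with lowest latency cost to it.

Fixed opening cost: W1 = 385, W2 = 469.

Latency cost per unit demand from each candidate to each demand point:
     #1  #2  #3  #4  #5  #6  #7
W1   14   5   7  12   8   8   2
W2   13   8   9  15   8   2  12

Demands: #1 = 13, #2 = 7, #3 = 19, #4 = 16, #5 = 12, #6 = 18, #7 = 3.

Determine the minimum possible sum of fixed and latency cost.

1173

Open {W1}: assign each demand point to its cheapest open site.
  #1→W1 13×14=182, #2→W1 7×5=35, #3→W1 19×7=133, #4→W1 16×12=192, #5→W1 12×8=96, #6→W1 18×8=144, #7→W1 3×2=6
  latency cost 788, fixed 385 → total 1173.
Compare {W2}: latency cost 804 + fixed 469 = 1273.
Compare {W1, W2}: latency cost 667 + fixed 854 = 1521.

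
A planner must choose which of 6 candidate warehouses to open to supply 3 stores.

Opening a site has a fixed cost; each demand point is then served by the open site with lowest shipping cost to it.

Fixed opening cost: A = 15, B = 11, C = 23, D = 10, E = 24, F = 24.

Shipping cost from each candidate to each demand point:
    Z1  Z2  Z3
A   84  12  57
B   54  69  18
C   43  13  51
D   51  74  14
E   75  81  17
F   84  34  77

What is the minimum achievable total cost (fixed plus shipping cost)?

Open {A, D}: assign each demand point to its cheapest open site.
  Z1→D 51, Z2→A 12, Z3→D 14
  shipping cost 77, fixed 25 → total 102.
Compare {C, D}: shipping cost 70 + fixed 33 = 103.
Compare {B, C}: shipping cost 74 + fixed 34 = 108.
Compare {A, B}: shipping cost 84 + fixed 26 = 110.
All other subsets cost ≥ 103. Minimum total cost: 102.

102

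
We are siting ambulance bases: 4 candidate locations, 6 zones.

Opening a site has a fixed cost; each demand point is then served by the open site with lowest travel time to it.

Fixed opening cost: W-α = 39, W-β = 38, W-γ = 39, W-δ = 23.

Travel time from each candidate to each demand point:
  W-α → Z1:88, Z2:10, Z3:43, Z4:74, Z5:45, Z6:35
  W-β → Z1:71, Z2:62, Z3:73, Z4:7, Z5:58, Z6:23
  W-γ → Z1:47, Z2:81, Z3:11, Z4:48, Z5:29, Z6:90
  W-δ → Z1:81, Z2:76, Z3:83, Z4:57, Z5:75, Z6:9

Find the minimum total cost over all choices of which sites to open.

243

Open {W-α, W-β, W-γ}: assign each demand point to its cheapest open site.
  Z1→W-γ 47, Z2→W-α 10, Z3→W-γ 11, Z4→W-β 7, Z5→W-γ 29, Z6→W-β 23
  travel time 127, fixed 116 → total 243.
Compare {W-α, W-β, W-γ, W-δ}: travel time 113 + fixed 139 = 252.
Compare {W-α, W-γ, W-δ}: travel time 154 + fixed 101 = 255.
Compare {W-β, W-γ}: travel time 179 + fixed 77 = 256.
All other subsets cost ≥ 252. Minimum total cost: 243.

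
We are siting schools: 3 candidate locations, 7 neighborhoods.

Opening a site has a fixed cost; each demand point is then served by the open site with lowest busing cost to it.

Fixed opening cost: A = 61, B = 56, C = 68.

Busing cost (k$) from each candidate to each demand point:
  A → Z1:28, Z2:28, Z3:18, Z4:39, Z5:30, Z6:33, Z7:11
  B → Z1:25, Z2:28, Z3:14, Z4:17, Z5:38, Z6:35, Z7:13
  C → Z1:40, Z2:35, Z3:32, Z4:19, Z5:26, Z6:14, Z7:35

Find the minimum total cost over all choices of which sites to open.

Open {B}: assign each demand point to its cheapest open site.
  Z1→B 25, Z2→B 28, Z3→B 14, Z4→B 17, Z5→B 38, Z6→B 35, Z7→B 13
  busing cost 170, fixed 56 → total 226.
Compare {A}: busing cost 187 + fixed 61 = 248.
Compare {B, C}: busing cost 137 + fixed 124 = 261.
Compare {C}: busing cost 201 + fixed 68 = 269.
All other subsets cost ≥ 248. Minimum total cost: 226.

226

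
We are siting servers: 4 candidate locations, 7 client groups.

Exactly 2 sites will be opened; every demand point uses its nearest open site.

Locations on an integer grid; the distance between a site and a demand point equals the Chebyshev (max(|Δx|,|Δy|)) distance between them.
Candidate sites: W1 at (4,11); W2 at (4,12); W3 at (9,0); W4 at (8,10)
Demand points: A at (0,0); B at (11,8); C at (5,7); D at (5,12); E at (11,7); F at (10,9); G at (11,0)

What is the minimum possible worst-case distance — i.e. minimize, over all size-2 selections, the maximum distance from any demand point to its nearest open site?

9

Open {W1, W3}.
  Farthest demand point is A at distance 9 (to W3); all others are ≤ 9.
With {W2, W3} the worst case is 9.
With {W3, W4} the worst case is 9.
No size-2 selection achieves below 9.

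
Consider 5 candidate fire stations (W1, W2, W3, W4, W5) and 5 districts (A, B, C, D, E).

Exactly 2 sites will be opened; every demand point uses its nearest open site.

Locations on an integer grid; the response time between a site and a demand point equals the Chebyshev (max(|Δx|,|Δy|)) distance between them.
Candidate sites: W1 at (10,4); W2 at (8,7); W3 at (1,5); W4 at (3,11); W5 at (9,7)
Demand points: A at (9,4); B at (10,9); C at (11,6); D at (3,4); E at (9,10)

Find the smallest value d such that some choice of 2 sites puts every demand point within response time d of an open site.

3

Open {W2, W3}.
  Farthest demand point is A at response time 3 (to W2); all others are ≤ 3.
With {W3, W5} the worst case is 3.
With {W1, W2} the worst case is 5.
No size-2 selection achieves below 3.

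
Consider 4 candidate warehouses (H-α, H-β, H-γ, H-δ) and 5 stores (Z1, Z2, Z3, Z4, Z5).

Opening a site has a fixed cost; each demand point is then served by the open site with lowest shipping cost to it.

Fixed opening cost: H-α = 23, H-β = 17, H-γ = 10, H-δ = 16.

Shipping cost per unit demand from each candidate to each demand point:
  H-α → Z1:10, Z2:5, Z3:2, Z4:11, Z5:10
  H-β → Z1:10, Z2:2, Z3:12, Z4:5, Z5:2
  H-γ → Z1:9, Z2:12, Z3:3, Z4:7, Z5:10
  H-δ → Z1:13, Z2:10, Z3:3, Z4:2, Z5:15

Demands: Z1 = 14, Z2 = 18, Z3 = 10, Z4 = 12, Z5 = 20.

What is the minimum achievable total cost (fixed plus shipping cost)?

299

Open {H-β, H-γ, H-δ}: assign each demand point to its cheapest open site.
  Z1→H-γ 14×9=126, Z2→H-β 18×2=36, Z3→H-γ 10×3=30, Z4→H-δ 12×2=24, Z5→H-β 20×2=40
  shipping cost 256, fixed 43 → total 299.
Compare {H-β, H-δ}: shipping cost 270 + fixed 33 = 303.
Compare {H-α, H-β, H-γ, H-δ}: shipping cost 246 + fixed 66 = 312.
Compare {H-α, H-β, H-δ}: shipping cost 260 + fixed 56 = 316.
All other subsets cost ≥ 303. Minimum total cost: 299.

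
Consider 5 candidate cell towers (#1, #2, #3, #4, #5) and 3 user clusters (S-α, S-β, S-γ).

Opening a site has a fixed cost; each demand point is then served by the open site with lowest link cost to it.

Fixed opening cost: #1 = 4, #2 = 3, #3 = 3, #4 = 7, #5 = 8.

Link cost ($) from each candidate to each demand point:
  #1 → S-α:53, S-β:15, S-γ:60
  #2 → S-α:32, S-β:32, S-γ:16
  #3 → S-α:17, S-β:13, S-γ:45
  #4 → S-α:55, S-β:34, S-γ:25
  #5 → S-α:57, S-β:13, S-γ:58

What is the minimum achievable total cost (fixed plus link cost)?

Open {#2, #3}: assign each demand point to its cheapest open site.
  S-α→#3 17, S-β→#3 13, S-γ→#2 16
  link cost 46, fixed 6 → total 52.
Compare {#1, #2, #3}: link cost 46 + fixed 10 = 56.
Compare {#2, #3, #4}: link cost 46 + fixed 13 = 59.
Compare {#2, #3, #5}: link cost 46 + fixed 14 = 60.
All other subsets cost ≥ 56. Minimum total cost: 52.

52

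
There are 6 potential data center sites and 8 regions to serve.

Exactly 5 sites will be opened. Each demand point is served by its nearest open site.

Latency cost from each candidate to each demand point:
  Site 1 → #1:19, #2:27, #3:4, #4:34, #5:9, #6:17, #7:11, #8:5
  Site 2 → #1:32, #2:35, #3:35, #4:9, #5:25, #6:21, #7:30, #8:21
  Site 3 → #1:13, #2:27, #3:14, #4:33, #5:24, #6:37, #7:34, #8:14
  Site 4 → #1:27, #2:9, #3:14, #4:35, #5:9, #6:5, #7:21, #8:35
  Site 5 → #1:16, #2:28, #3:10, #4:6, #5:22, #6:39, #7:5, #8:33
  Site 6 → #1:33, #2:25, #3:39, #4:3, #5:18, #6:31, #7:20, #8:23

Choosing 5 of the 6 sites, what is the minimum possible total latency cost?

53

Open {Site 1, Site 3, Site 4, Site 5, Site 6}.
  #1→Site 3 13, #2→Site 4 9, #3→Site 1 4, #4→Site 6 3, #5→Site 1 9, #6→Site 4 5, #7→Site 5 5, #8→Site 1 5  ⇒ total 53.
Compare {Site 1, Site 2, Site 3, Site 4, Site 5}: total 56.
Compare {Site 1, Site 2, Site 4, Site 5, Site 6}: total 56.
No size-5 selection does better; minimum is 53.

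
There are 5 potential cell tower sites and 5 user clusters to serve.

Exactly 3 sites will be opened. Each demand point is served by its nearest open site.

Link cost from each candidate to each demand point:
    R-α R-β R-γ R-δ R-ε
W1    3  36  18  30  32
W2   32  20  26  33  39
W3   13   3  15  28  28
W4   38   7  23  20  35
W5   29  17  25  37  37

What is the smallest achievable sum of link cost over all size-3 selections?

Open {W1, W3, W4}.
  R-α→W1 3, R-β→W3 3, R-γ→W3 15, R-δ→W4 20, R-ε→W3 28  ⇒ total 69.
Compare {W1, W2, W3}: total 77.
Compare {W1, W3, W5}: total 77.
No size-3 selection does better; minimum is 69.

69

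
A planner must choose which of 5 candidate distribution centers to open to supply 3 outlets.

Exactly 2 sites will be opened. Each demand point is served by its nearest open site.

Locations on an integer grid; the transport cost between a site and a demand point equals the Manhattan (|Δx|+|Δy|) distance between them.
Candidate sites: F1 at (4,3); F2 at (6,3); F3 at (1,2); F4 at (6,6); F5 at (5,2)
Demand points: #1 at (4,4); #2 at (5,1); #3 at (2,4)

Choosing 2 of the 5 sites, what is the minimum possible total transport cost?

5

Open {F1, F5}.
  #1→F1 1, #2→F5 1, #3→F1 3  ⇒ total 5.
Compare {F1, F2}: total 7.
Compare {F1, F3}: total 7.
No size-2 selection does better; minimum is 5.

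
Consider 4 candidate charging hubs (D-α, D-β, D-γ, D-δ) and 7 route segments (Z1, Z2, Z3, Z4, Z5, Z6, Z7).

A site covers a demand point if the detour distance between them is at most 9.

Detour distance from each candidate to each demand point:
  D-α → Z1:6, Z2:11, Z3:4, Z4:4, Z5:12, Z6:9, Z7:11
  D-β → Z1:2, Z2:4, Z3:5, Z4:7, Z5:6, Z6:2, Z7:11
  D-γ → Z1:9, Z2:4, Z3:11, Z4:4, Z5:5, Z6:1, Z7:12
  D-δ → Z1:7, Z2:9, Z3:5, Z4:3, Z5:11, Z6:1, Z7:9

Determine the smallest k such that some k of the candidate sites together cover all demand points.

2

Coverage sets (demand points within 9 of each site):
  D-α: {Z1, Z3, Z4, Z6}
  D-β: {Z1, Z2, Z3, Z4, Z5, Z6}
  D-γ: {Z1, Z2, Z4, Z5, Z6}
  D-δ: {Z1, Z2, Z3, Z4, Z6, Z7}
No single site covers all 7 demand points.
But {D-β, D-δ} covers everything, so the minimum is 2.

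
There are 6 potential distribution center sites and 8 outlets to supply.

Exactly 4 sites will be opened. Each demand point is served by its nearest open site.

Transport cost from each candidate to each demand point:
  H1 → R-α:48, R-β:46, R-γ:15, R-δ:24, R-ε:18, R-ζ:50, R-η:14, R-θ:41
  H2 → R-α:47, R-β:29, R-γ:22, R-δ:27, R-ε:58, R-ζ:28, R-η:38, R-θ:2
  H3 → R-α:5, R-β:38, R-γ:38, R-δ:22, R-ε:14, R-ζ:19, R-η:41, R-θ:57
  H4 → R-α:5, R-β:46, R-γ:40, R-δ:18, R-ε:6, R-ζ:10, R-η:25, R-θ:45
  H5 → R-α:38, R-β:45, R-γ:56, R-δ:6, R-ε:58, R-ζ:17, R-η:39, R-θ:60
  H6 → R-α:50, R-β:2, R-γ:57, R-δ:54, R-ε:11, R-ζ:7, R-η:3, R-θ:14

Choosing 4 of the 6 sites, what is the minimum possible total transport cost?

53

Open {H2, H4, H5, H6}.
  R-α→H4 5, R-β→H6 2, R-γ→H2 22, R-δ→H5 6, R-ε→H4 6, R-ζ→H6 7, R-η→H6 3, R-θ→H2 2  ⇒ total 53.
Compare {H1, H2, H4, H6}: total 58.
Compare {H1, H4, H5, H6}: total 58.
No size-4 selection does better; minimum is 53.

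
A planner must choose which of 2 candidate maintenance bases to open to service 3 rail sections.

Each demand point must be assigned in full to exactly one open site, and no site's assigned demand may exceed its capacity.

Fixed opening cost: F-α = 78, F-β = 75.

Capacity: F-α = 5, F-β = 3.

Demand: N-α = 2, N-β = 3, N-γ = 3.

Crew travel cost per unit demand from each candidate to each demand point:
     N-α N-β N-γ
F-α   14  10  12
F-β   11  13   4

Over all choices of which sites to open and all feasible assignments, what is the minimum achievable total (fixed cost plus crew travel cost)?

Open {F-α, F-β}; cheapest assignment that respects the capacities:
  F-α (cap 5, load 5): N-α, N-β — cost 2×14 + 3×10 = 58
  F-β (cap 3, load 3): N-γ — cost 3×4 = 12
  Shipping 70, fixed 153 → total 223.
  Any other capacity-feasible assignment to {F-α, F-β} ships for at least 70.
Total demand is 8 and no other set of sites has combined capacity ≥ 8, so {F-α, F-β} is the only feasible choice of open sites. Minimum: 223.

223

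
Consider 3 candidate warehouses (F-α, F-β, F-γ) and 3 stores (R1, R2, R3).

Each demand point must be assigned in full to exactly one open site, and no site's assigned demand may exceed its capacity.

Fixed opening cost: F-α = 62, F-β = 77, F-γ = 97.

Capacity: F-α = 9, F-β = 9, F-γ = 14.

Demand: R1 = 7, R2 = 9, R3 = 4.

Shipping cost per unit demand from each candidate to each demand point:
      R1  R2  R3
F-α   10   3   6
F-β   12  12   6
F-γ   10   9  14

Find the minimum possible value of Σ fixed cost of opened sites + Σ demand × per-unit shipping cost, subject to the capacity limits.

312

Open {F-α, F-γ}; cheapest assignment that respects the capacities:
  F-α (cap 9, load 9): R2 — cost 9×3 = 27
  F-γ (cap 14, load 11): R1, R3 — cost 7×10 + 4×14 = 126
  Shipping 153, fixed 159 → total 312.
  Any other capacity-feasible assignment to {F-α, F-γ} ships for at least 153.
Compare {F-α, F-β, F-γ}: its best feasible assignment gives total 357.
Compare {F-β, F-γ}: its best feasible assignment gives total 395.
Every other set of open sites that can feasibly serve all demand totals ≥ 357 even under its best assignment. Minimum: 312.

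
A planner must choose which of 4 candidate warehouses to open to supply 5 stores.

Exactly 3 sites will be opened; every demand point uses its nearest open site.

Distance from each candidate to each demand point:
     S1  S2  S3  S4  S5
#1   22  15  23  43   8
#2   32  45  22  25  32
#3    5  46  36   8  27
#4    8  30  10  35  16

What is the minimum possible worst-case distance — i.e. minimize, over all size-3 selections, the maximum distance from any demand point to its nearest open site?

15

Open {#1, #3, #4}.
  Farthest demand point is S2 at distance 15 (to #1); all others are ≤ 15.
With {#1, #2, #3} the worst case is 22.
With {#1, #2, #4} the worst case is 25.
No size-3 selection achieves below 15.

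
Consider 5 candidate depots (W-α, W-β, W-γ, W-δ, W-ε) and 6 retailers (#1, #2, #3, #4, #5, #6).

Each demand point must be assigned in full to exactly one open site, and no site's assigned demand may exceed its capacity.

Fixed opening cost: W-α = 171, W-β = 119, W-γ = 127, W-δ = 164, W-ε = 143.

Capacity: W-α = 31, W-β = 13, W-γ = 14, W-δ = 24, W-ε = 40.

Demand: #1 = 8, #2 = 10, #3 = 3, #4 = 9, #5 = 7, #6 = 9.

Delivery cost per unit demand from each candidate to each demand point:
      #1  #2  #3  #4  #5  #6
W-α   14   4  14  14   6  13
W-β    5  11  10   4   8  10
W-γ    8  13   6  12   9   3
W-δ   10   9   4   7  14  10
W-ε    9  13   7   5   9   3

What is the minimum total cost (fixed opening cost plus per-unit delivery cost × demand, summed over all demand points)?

Open {W-α, W-ε}; cheapest assignment that respects the capacities:
  W-α (cap 31, load 17): #2, #5 — cost 10×4 + 7×6 = 82
  W-ε (cap 40, load 29): #1, #3, #4, #6 — cost 8×9 + 3×7 + 9×5 + 9×3 = 165
  Shipping 247, fixed 314 → total 561.
  Any other capacity-feasible assignment to {W-α, W-ε} ships for at least 247.
Compare {W-β, W-ε}: its best feasible assignment gives total 588.
Compare {W-δ, W-ε}: its best feasible assignment gives total 616.
Every other set of open sites that can feasibly serve all demand totals ≥ 588 even under its best assignment. Minimum: 561.

561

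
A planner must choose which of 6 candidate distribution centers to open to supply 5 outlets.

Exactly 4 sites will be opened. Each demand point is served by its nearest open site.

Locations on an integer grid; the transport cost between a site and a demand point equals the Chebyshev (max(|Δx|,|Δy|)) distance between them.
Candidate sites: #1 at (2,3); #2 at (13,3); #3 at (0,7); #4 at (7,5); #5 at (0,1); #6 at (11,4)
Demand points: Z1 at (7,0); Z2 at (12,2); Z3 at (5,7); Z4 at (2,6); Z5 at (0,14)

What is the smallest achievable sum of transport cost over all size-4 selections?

Open {#2, #3, #4, #6}.
  Z1→#6 4, Z2→#2 1, Z3→#4 2, Z4→#3 2, Z5→#3 7  ⇒ total 16.
Compare {#1, #2, #3, #4}: total 17.
Compare {#1, #3, #4, #6}: total 17.
No size-4 selection does better; minimum is 16.

16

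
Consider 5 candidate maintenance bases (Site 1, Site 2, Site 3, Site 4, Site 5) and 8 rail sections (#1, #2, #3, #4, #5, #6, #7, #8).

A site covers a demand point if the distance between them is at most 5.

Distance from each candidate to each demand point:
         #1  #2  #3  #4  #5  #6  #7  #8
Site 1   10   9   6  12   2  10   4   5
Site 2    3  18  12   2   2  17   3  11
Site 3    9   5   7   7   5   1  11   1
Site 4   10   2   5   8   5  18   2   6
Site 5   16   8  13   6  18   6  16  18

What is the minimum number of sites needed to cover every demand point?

Coverage sets (demand points within 5 of each site):
  Site 1: {#5, #7, #8}
  Site 2: {#1, #4, #5, #7}
  Site 3: {#2, #5, #6, #8}
  Site 4: {#2, #3, #5, #7}
  Site 5: {}
No 2 sites suffice: every size-2 union leaves at least one demand point uncovered.
But {Site 2, Site 3, Site 4} covers everything, so the minimum is 3.

3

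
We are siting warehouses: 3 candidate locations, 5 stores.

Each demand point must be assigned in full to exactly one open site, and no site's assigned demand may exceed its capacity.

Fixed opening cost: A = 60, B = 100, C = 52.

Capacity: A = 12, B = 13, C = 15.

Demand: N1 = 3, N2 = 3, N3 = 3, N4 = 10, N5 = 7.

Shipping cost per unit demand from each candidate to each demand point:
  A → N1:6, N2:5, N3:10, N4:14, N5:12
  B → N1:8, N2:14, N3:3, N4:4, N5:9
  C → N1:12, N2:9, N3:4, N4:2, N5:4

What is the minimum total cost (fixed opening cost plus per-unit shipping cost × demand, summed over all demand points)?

Open {B, C}; cheapest assignment that respects the capacities:
  B (cap 13, load 13): N1, N4 — cost 3×8 + 10×4 = 64
  C (cap 15, load 13): N2, N3, N5 — cost 3×9 + 3×4 + 7×4 = 67
  Shipping 131, fixed 152 → total 283.
  Any other capacity-feasible assignment to {B, C} ships for at least 131.
Compare {A, B, C}: its best feasible assignment gives total 322.
Every other set of open sites that can feasibly serve all demand totals ≥ 322 even under its best assignment. Minimum: 283.

283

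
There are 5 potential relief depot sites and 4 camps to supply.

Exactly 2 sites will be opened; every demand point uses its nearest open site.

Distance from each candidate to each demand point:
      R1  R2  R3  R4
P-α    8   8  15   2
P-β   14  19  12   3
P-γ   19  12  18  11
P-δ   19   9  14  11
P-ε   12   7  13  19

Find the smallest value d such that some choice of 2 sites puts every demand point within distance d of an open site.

12

Open {P-α, P-β}.
  Farthest demand point is R3 at distance 12 (to P-β); all others are ≤ 12.
With {P-β, P-ε} the worst case is 12.
With {P-α, P-ε} the worst case is 13.
No size-2 selection achieves below 12.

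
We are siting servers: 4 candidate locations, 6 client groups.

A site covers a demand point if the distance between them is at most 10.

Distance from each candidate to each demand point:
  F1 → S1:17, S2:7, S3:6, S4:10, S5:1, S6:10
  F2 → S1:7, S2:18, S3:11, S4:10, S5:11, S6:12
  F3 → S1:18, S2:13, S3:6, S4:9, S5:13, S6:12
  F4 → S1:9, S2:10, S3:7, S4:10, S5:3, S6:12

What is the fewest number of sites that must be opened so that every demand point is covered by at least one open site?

Coverage sets (demand points within 10 of each site):
  F1: {S2, S3, S4, S5, S6}
  F2: {S1, S4}
  F3: {S3, S4}
  F4: {S1, S2, S3, S4, S5}
No single site covers all 6 demand points.
But {F1, F2} covers everything, so the minimum is 2.

2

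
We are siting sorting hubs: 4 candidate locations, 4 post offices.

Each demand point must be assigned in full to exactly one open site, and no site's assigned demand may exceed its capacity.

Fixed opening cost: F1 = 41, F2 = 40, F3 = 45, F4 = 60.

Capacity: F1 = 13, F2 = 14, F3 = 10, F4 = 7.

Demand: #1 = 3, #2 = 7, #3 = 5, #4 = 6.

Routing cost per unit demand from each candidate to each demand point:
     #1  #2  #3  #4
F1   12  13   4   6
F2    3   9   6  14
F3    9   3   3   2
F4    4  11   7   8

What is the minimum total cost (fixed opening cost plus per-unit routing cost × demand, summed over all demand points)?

Open {F1, F3}; cheapest assignment that respects the capacities:
  F1 (cap 13, load 11): #3, #4 — cost 5×4 + 6×6 = 56
  F3 (cap 10, load 10): #1, #2 — cost 3×9 + 7×3 = 48
  Shipping 104, fixed 86 → total 190.
  Any other capacity-feasible assignment to {F1, F3} ships for at least 104.
Compare {F1, F2}: its best feasible assignment gives total 209.
Compare {F1, F2, F3}: its best feasible assignment gives total 212.
Every other set of open sites that can feasibly serve all demand totals ≥ 209 even under its best assignment. Minimum: 190.

190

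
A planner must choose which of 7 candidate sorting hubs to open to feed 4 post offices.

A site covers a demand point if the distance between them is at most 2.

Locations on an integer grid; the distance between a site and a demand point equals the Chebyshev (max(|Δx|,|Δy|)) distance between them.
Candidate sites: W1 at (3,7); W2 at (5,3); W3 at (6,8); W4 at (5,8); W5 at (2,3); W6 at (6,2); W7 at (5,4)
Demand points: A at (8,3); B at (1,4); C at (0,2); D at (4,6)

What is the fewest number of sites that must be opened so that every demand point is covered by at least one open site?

3

Coverage sets (demand points within 2 of each site):
  W1: {D}
  W2: {}
  W3: {D}
  W4: {D}
  W5: {B, C}
  W6: {A}
  W7: {D}
No 2 sites suffice: every size-2 union leaves at least one demand point uncovered.
But {W1, W5, W6} covers everything, so the minimum is 3.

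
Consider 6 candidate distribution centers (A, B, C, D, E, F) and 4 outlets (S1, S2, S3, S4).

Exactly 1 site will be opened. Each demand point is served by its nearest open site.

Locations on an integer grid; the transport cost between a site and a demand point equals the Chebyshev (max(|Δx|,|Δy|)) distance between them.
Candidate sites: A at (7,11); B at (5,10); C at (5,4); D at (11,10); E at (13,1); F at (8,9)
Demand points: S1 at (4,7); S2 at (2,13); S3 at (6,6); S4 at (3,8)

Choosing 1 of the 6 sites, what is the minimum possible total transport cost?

Open {B}.
  S1→B 3, S2→B 3, S3→B 4, S4→B 2  ⇒ total 12.
Compare {A}: total 18.
Compare {C}: total 18.
No size-1 selection does better; minimum is 12.

12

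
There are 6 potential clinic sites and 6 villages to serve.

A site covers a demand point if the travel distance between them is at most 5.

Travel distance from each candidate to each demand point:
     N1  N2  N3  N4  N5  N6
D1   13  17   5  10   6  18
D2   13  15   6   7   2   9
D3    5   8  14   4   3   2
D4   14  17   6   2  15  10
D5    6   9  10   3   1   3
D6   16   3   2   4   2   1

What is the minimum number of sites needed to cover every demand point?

2

Coverage sets (demand points within 5 of each site):
  D1: {N3}
  D2: {N5}
  D3: {N1, N4, N5, N6}
  D4: {N4}
  D5: {N4, N5, N6}
  D6: {N2, N3, N4, N5, N6}
No single site covers all 6 demand points.
But {D3, D6} covers everything, so the minimum is 2.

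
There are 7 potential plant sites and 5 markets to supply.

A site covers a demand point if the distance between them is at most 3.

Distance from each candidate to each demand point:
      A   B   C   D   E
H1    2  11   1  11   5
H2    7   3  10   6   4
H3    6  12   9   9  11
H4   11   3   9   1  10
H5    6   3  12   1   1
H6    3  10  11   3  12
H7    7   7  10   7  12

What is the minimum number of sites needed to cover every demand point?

Coverage sets (demand points within 3 of each site):
  H1: {A, C}
  H2: {B}
  H3: {}
  H4: {B, D}
  H5: {B, D, E}
  H6: {A, D}
  H7: {}
No single site covers all 5 demand points.
But {H1, H5} covers everything, so the minimum is 2.

2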